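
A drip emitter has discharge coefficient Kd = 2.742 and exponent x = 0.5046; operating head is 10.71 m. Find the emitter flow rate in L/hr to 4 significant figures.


Approach: apply the emitter characteristic equation, q = Kd * h^x.
q = 2.742 * 10.71^0.5046 = 9.072 L/hr
Therefore the emitter flow rate = 9.072 L/hr.


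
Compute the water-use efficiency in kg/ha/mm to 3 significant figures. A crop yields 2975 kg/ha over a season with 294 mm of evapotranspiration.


Approach: apply the water-use efficiency ratio, WUE = yield/ET.
WUE = 2975 / 294 = 10.1 kg/ha/mm
Therefore the water-use efficiency = 10.1 kg/ha/mm.


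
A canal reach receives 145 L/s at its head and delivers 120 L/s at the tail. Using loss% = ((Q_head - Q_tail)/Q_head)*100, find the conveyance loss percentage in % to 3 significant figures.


loss = ((145 - 120)/145)*100 = 17.2 %
Therefore the conveyance loss percentage = 17.2 %.


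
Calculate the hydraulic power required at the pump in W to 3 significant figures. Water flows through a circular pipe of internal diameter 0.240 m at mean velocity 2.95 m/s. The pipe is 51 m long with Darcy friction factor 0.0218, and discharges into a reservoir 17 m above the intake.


Approach: apply continuity + Darcy-Weisbach + hydraulic power, Q = A*v; hf = f*(L/D)*(v^2/(2g)); H = static + hf; P = rho*g*Q*H.
Step 1 — flow rate (continuity, Q = A*v):
  A = pi*(0.240/2)^2 = 0.045239 m^2
  Q = 0.045239 * 2.95 = 0.13345 m^3/s
Step 2 — friction head loss (Darcy-Weisbach):
  hf = 0.0218 * (51/0.240) * (2.95^2 / (2*9.81))
  hf = 2.0548 m
Step 3 — total head: H = 17 + 2.0548 = 19.055 m
Step 4 — hydraulic power (P = rho*g*Q*H):
  P = 1000 * 9.81 * 0.13345 * 19.055 = 24900 W
Therefore the hydraulic power required at the pump = 24900 W.


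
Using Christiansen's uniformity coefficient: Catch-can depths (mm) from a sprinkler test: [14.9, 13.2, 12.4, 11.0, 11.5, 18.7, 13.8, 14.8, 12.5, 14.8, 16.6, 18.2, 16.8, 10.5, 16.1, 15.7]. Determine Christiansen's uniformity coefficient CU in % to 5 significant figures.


Approach: apply Christiansen's uniformity coefficient, CU = (1 - mean_abs_deviation/mean)*100.
mean = 14.46875 mm
mean |d_i - mean| = 2.047656 mm
CU = (1 - 2.047656/14.46875)*100 = 85.848 %
Therefore Christiansen's uniformity coefficient CU = 85.848 %.


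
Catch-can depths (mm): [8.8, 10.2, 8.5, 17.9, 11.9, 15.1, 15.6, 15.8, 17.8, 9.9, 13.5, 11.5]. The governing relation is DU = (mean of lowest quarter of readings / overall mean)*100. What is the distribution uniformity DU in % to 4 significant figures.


sorted lowest 3 of 12: [8.5, 8.8, 9.9] -> mean = 9.06667 mm
overall mean = 13.0417 mm
DU = (9.06667/13.0417)*100 = 69.52 %
Therefore the distribution uniformity DU = 69.52 %.


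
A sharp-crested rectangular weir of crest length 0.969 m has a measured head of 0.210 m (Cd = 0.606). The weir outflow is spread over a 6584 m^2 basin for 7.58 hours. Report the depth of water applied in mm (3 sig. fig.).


Approach: apply the rectangular weir equation with a volume-to-depth conversion, Q = (2/3)*Cd*L*sqrt(2g)*H^1.5; d = Q*t/A * 1000.
Step 1 — weir discharge:
  Q = (2/3)*0.606*0.969*sqrt(2*9.81)*0.210^1.5 = 0.16687 m^3/s
Step 2 — volume: V = 0.16687 * 7.58*3600 = 4553.6 m^3
Step 3 — depth: d = V/A * 1000 = 4553.6/6584 * 1000 = 692 mm
Therefore the depth of water applied = 692 mm.


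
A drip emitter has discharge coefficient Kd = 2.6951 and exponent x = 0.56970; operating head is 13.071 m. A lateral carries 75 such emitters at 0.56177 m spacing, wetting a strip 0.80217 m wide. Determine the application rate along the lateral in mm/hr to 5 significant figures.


Approach: apply the emitter equation with a lateral mass balance, q = Kd*h^x; Q = n*q; rate = Q/(n*spacing*width).
Step 1 — single emitter flow (q = Kd*h^x):
  q = 2.6951 * 13.071^0.56970 = 11.65564 L/hr
Step 2 — total lateral flow: Q = 75 * 11.65564 = 874.1728 L/hr
Step 3 — wetted area: A = 75 * 0.56177 * 0.80217 = 33.79763 m^2
Step 4 — application rate: Q/A = 874.1728/33.79763 = 25.865 mm/hr
Therefore the application rate along the lateral = 25.865 mm/hr.


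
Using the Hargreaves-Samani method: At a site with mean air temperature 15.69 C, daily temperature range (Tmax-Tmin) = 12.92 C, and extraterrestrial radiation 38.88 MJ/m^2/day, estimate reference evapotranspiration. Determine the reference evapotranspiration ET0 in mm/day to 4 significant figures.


Approach: apply the Hargreaves-Samani method, ET0 = 0.0023*(Tmean+17.8)*sqrt(Tmax-Tmin)*0.408*Ra.
ET0 = 0.0023*(15.69+17.8)*sqrt(12.92)*0.408*38.88 = 4.392 mm/day
Therefore the reference evapotranspiration ET0 = 4.392 mm/day.


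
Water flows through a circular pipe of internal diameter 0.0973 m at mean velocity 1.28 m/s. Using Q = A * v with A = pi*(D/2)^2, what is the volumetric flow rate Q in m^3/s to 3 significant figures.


A = pi*(0.0973/2)^2 = 0.0074356 m^2
Q = 0.0074356 * 1.28 = 0.00952 m^3/s
Therefore the volumetric flow rate Q = 0.00952 m^3/s.


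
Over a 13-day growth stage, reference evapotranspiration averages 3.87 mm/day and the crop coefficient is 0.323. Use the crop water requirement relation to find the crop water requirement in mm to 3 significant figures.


Approach: apply the crop water requirement relation, CWR = ET0 * Kc * days.
CWR = 3.87 * 0.323 * 13 = 16.3 mm
Therefore the crop water requirement = 16.3 mm.


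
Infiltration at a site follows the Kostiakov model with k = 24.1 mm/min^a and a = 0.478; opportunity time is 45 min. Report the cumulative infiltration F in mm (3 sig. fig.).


Approach: apply the Kostiakov infiltration equation, F = k*t^a.
F = 24.1 * 45^0.478 = 149 mm
Therefore the cumulative infiltration F = 149 mm.


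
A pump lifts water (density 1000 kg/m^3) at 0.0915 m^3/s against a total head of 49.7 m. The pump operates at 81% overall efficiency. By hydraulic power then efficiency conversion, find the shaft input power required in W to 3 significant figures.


Approach: apply hydraulic power then efficiency conversion, P = rho*g*Q*H; P_in = P/eta.
Step 1 — hydraulic power (P = rho*g*Q*H):
  P = 1000 * 9.81 * 0.0915 * 49.7 = 44611 W
Step 2 — input power: P_in = P/eta = 44611 / 0.81 = 55100 W
Therefore the shaft input power required = 55100 W.


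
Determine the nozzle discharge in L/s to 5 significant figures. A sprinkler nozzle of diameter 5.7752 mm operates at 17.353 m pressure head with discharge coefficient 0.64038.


Approach: apply the orifice equation, Q = Cd*A*sqrt(2*g*h), A = pi*(d/2)^2.
A = pi*(5.7752e-3/2)^2 = 2.619533e-05 m^2
Q = 0.64038 * 2.619533e-05 * sqrt(2*9.81*17.353) * 1000 = 0.30953 L/s
Therefore the nozzle discharge = 0.30953 L/s.


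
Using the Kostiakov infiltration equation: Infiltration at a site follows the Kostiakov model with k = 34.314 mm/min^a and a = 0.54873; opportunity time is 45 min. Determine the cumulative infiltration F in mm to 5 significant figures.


Approach: apply the Kostiakov infiltration equation, F = k*t^a.
F = 34.314 * 45^0.54873 = 277.10 mm
Therefore the cumulative infiltration F = 277.10 mm.


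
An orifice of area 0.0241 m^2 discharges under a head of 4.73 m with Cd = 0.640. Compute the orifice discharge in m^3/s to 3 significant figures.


Approach: apply the orifice equation, Q = Cd*A*sqrt(2*g*h).
Q = 0.640 * 0.0241 * sqrt(2*9.81*4.73) = 0.149 m^3/s
Therefore the orifice discharge = 0.149 m^3/s.


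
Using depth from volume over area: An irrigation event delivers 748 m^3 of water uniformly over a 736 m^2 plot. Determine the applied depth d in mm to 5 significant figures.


Approach: apply depth from volume over area, d = (V/A)*1000.
d = (748 / 736) * 1000 = 1016.3 mm
Therefore the applied depth d = 1016.3 mm.


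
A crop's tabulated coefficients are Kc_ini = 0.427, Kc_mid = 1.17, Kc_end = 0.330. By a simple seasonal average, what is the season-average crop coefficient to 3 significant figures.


Approach: apply a simple seasonal average, Kc_avg = (Kc_ini + Kc_mid + Kc_end)/3.
Kc_avg = (0.427 + 1.17 + 0.330)/3 = 0.642
Therefore the season-average crop coefficient = 0.642.


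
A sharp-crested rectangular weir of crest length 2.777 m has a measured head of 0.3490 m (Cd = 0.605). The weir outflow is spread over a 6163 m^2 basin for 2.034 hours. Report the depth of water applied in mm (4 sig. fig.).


Approach: apply the rectangular weir equation with a volume-to-depth conversion, Q = (2/3)*Cd*L*sqrt(2g)*H^1.5; d = Q*t/A * 1000.
Step 1 — weir discharge:
  Q = (2/3)*0.605*2.777*sqrt(2*9.81)*0.3490^1.5 = 1.02289 m^3/s
Step 2 — volume: V = 1.02289 * 2.034*3600 = 7489.99 m^3
Step 3 — depth: d = V/A * 1000 = 7489.99/6163 * 1000 = 1215 mm
Therefore the depth of water applied = 1215 mm.


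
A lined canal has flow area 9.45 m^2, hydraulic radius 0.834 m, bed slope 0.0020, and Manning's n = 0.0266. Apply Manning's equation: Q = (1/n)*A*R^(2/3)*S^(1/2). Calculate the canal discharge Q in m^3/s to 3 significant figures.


Q = (1/0.0266) * 9.45 * 0.834^(2/3) * 0.0020^(1/2) = 14.1 m^3/s
Therefore the canal discharge Q = 14.1 m^3/s.


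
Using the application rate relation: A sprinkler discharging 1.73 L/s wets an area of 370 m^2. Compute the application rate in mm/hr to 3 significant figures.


Approach: apply the application rate relation, rate = (Q/A)*3600.
rate = (1.73 / 370) * 3600 = 16.8 mm/hr
Therefore the application rate = 16.8 mm/hr.


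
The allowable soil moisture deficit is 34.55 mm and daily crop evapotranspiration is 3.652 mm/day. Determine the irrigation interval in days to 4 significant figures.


Approach: apply the irrigation interval relation, interval = SMD / ETc.
interval = 34.55 / 3.652 = 9.461 days
Therefore the irrigation interval = 9.461 days.


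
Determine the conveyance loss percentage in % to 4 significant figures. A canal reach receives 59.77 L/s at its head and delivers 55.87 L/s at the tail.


Approach: apply the conveyance loss ratio, loss% = ((Q_head - Q_tail)/Q_head)*100.
loss = ((59.77 - 55.87)/59.77)*100 = 6.525 %
Therefore the conveyance loss percentage = 6.525 %.


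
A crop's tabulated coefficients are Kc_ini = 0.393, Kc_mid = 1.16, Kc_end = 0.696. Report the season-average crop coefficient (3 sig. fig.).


Approach: apply a simple seasonal average, Kc_avg = (Kc_ini + Kc_mid + Kc_end)/3.
Kc_avg = (0.393 + 1.16 + 0.696)/3 = 0.750
Therefore the season-average crop coefficient = 0.750.


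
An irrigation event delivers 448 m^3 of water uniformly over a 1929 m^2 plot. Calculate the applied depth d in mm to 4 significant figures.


Approach: apply depth from volume over area, d = (V/A)*1000.
d = (448 / 1929) * 1000 = 232.2 mm
Therefore the applied depth d = 232.2 mm.


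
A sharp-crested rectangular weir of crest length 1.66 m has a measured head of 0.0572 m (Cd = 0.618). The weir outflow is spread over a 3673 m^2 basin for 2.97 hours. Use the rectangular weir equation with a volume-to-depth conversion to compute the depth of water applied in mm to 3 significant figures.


Approach: apply the rectangular weir equation with a volume-to-depth conversion, Q = (2/3)*Cd*L*sqrt(2g)*H^1.5; d = Q*t/A * 1000.
Step 1 — weir discharge:
  Q = (2/3)*0.618*1.66*sqrt(2*9.81)*0.0572^1.5 = 0.041443 m^3/s
Step 2 — volume: V = 0.041443 * 2.97*3600 = 443.11 m^3
Step 3 — depth: d = V/A * 1000 = 443.11/3673 * 1000 = 121 mm
Therefore the depth of water applied = 121 mm.


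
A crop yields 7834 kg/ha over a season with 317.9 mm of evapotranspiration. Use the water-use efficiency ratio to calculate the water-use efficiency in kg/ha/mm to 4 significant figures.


Approach: apply the water-use efficiency ratio, WUE = yield/ET.
WUE = 7834 / 317.9 = 24.64 kg/ha/mm
Therefore the water-use efficiency = 24.64 kg/ha/mm.


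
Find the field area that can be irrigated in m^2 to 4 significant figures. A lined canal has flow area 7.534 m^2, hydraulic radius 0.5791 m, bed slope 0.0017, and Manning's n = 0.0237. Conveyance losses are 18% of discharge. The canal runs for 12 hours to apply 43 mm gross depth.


Approach: apply Manning's equation with a conveyance and depth budget, Q = (1/n)*A*R^(2/3)*S^(1/2); Q_field = Q*(1-loss); Area = Q_field*t/(d/1000).
Step 1 — canal discharge (Manning's equation):
  Q = (1/0.0237) * 7.534 * 0.5791^(2/3) * 0.0017^(1/2) = 9.10621 m^3/s
Step 2 — delivered flow: Q_field = 9.10621*(1 - 18/100) = 7.46709 m^3/s
Step 3 — volume delivered: V = 7.46709 * 12*3600 = 322578 m^3
Step 4 — area served: A = V / (depth/1000) = 322578 / 0.043 = 7502000 m^2
Therefore the field area that can be irrigated = 7502000 m^2.


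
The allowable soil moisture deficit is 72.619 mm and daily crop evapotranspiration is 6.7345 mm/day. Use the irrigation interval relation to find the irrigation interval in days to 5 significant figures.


Approach: apply the irrigation interval relation, interval = SMD / ETc.
interval = 72.619 / 6.7345 = 10.783 days
Therefore the irrigation interval = 10.783 days.


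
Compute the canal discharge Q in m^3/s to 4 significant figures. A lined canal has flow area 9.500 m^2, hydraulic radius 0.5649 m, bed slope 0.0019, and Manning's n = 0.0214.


Approach: apply Manning's equation, Q = (1/n)*A*R^(2/3)*S^(1/2).
Q = (1/0.0214) * 9.500 * 0.5649^(2/3) * 0.0019^(1/2) = 13.22 m^3/s
Therefore the canal discharge Q = 13.22 m^3/s.


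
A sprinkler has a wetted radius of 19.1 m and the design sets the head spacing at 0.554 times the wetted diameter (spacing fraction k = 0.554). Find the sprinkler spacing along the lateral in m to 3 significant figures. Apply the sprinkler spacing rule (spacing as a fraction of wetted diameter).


Approach: apply the sprinkler spacing rule (spacing as a fraction of wetted diameter), S = k*(2*R).
S = 0.554 * (2 * 19.1) = 21.2 m
Therefore the sprinkler spacing along the lateral = 21.2 m.


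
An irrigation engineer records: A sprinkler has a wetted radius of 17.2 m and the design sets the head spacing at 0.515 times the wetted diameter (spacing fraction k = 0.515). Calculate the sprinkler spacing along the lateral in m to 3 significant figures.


Approach: apply the sprinkler spacing rule (spacing as a fraction of wetted diameter), S = k*(2*R).
S = 0.515 * (2 * 17.2) = 17.7 m
Therefore the sprinkler spacing along the lateral = 17.7 m.


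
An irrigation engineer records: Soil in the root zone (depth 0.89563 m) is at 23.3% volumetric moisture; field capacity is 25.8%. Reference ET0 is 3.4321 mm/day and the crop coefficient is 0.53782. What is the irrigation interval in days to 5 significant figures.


Approach: apply soil-water budget scheduling, SMD = (FC-theta)/100*depth*1000; ETc = ET0*Kc; interval = SMD/ETc.
Step 1 — soil moisture deficit:
  SMD = (25.8 - 23.3)/100 * 0.89563 * 1000 = 22.39075 mm
Step 2 — daily crop ET (ETc = ET0*Kc):
  ETc = 3.4321 * 0.53782 = 1.845852 mm/day
Step 3 — irrigation interval (SMD/ETc):
  interval = 22.39075 / 1.845852 = 12.130 days
Therefore the irrigation interval = 12.130 days.


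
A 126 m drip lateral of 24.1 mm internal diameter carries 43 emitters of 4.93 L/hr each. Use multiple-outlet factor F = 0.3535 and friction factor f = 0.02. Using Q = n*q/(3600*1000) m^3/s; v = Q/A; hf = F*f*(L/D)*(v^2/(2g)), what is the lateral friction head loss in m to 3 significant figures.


Q = 43*4.93/(3600*1000) = 5.8886e-05 m^3/s
A = pi*(24.1e-3/2)^2 = 4.5617e-04 m^2, so v = Q/A = 0.12909 m/s
hf = 0.3535*0.02*(126/0.0241)*(0.12909^2/(2*9.81)) = 0.0314 m
Therefore the lateral friction head loss = 0.0314 m.


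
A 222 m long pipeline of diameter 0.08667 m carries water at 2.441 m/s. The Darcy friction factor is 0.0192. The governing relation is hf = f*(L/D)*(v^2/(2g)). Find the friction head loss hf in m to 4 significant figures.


hf = 0.0192 * (222/0.08667) * (2.441^2 / (2*9.81))
hf = 14.94 m
Therefore the friction head loss hf = 14.94 m.


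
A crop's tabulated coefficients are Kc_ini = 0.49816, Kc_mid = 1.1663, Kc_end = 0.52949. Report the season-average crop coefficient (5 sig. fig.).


Approach: apply a simple seasonal average, Kc_avg = (Kc_ini + Kc_mid + Kc_end)/3.
Kc_avg = (0.49816 + 1.1663 + 0.52949)/3 = 0.73132
Therefore the season-average crop coefficient = 0.73132.


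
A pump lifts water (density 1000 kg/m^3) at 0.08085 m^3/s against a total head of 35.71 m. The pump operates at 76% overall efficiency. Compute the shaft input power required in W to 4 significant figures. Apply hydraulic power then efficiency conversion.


Approach: apply hydraulic power then efficiency conversion, P = rho*g*Q*H; P_in = P/eta.
Step 1 — hydraulic power (P = rho*g*Q*H):
  P = 1000 * 9.81 * 0.08085 * 35.71 = 28323.0 W
Step 2 — input power: P_in = P/eta = 28323.0 / 0.76 = 37270 W
Therefore the shaft input power required = 37270 W.


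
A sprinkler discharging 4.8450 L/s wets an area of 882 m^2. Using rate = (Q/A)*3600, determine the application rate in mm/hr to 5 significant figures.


rate = (4.8450 / 882) * 3600 = 19.776 mm/hr
Therefore the application rate = 19.776 mm/hr.


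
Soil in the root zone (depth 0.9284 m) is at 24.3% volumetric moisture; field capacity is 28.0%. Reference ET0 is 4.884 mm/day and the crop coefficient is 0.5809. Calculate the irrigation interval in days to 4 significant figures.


Approach: apply soil-water budget scheduling, SMD = (FC-theta)/100*depth*1000; ETc = ET0*Kc; interval = SMD/ETc.
Step 1 — soil moisture deficit:
  SMD = (28.0 - 24.3)/100 * 0.9284 * 1000 = 34.3508 mm
Step 2 — daily crop ET (ETc = ET0*Kc):
  ETc = 4.884 * 0.5809 = 2.83712 mm/day
Step 3 — irrigation interval (SMD/ETc):
  interval = 34.3508 / 2.83712 = 12.11 days
Therefore the irrigation interval = 12.11 days.


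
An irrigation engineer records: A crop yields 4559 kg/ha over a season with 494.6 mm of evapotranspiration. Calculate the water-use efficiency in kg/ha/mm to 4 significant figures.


Approach: apply the water-use efficiency ratio, WUE = yield/ET.
WUE = 4559 / 494.6 = 9.218 kg/ha/mm
Therefore the water-use efficiency = 9.218 kg/ha/mm.


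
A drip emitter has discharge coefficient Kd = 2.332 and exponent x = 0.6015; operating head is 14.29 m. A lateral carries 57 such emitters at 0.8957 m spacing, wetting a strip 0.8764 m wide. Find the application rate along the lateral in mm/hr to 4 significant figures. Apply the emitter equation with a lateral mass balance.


Approach: apply the emitter equation with a lateral mass balance, q = Kd*h^x; Q = n*q; rate = Q/(n*spacing*width).
Step 1 — single emitter flow (q = Kd*h^x):
  q = 2.332 * 14.29^0.6015 = 11.5473 L/hr
Step 2 — total lateral flow: Q = 57 * 11.5473 = 658.196 L/hr
Step 3 — wetted area: A = 57 * 0.8957 * 0.8764 = 44.7445 m^2
Step 4 — application rate: Q/A = 658.196/44.7445 = 14.71 mm/hr
Therefore the application rate along the lateral = 14.71 mm/hr.


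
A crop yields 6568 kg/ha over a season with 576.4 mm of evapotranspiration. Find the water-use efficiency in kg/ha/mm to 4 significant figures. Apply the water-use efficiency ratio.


Approach: apply the water-use efficiency ratio, WUE = yield/ET.
WUE = 6568 / 576.4 = 11.39 kg/ha/mm
Therefore the water-use efficiency = 11.39 kg/ha/mm.


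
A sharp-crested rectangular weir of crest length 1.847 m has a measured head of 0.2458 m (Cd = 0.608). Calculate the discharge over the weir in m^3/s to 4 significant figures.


Approach: apply the rectangular weir equation, Q = (2/3)*Cd*L*sqrt(2g)*H^1.5.
Q = (2/3)*0.608*1.847*sqrt(2*9.81)*0.2458^1.5 = 0.4041 m^3/s
Therefore the discharge over the weir = 0.4041 m^3/s.


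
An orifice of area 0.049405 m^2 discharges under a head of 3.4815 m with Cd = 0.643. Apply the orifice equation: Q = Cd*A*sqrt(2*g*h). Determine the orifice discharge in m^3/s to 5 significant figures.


Q = 0.643 * 0.049405 * sqrt(2*9.81*3.4815) = 0.26255 m^3/s
Therefore the orifice discharge = 0.26255 m^3/s.


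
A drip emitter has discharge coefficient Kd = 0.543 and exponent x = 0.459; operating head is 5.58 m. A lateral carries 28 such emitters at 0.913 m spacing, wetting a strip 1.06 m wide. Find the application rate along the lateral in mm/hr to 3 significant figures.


Approach: apply the emitter equation with a lateral mass balance, q = Kd*h^x; Q = n*q; rate = Q/(n*spacing*width).
Step 1 — single emitter flow (q = Kd*h^x):
  q = 0.543 * 5.58^0.459 = 1.1954 L/hr
Step 2 — total lateral flow: Q = 28 * 1.1954 = 33.471 L/hr
Step 3 — wetted area: A = 28 * 0.913 * 1.06 = 27.098 m^2
Step 4 — application rate: Q/A = 33.471/27.098 = 1.24 mm/hr
Therefore the application rate along the lateral = 1.24 mm/hr.


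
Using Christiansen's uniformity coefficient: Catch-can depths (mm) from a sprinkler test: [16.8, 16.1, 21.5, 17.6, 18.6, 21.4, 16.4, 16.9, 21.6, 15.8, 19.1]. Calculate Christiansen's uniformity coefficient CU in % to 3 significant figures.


Approach: apply Christiansen's uniformity coefficient, CU = (1 - mean_abs_deviation/mean)*100.
mean = 18.345 mm
mean |d_i - mean| = 1.9041 mm
CU = (1 - 1.9041/18.345)*100 = 89.6 %
Therefore Christiansen's uniformity coefficient CU = 89.6 %.


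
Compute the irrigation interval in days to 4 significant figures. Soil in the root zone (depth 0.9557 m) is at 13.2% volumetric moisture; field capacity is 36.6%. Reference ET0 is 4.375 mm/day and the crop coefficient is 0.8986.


Approach: apply soil-water budget scheduling, SMD = (FC-theta)/100*depth*1000; ETc = ET0*Kc; interval = SMD/ETc.
Step 1 — soil moisture deficit:
  SMD = (36.6 - 13.2)/100 * 0.9557 * 1000 = 223.634 mm
Step 2 — daily crop ET (ETc = ET0*Kc):
  ETc = 4.375 * 0.8986 = 3.93137 mm/day
Step 3 — irrigation interval (SMD/ETc):
  interval = 223.634 / 3.93137 = 56.88 days
Therefore the irrigation interval = 56.88 days.


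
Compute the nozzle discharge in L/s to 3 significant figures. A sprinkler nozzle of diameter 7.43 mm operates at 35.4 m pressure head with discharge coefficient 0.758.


Approach: apply the orifice equation, Q = Cd*A*sqrt(2*g*h), A = pi*(d/2)^2.
A = pi*(7.43e-3/2)^2 = 4.3358e-05 m^2
Q = 0.758 * 4.3358e-05 * sqrt(2*9.81*35.4) * 1000 = 0.866 L/s
Therefore the nozzle discharge = 0.866 L/s.


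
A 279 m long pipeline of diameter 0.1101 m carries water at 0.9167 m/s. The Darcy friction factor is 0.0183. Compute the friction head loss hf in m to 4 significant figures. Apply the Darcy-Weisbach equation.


Approach: apply the Darcy-Weisbach equation, hf = f*(L/D)*(v^2/(2g)).
hf = 0.0183 * (279/0.1101) * (0.9167^2 / (2*9.81))
hf = 1.986 m
Therefore the friction head loss hf = 1.986 m.


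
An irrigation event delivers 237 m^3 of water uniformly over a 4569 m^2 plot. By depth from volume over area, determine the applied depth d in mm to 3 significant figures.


Approach: apply depth from volume over area, d = (V/A)*1000.
d = (237 / 4569) * 1000 = 51.9 mm
Therefore the applied depth d = 51.9 mm.


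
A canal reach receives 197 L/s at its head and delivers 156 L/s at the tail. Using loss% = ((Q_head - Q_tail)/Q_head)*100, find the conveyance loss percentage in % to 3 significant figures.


loss = ((197 - 156)/197)*100 = 20.8 %
Therefore the conveyance loss percentage = 20.8 %.


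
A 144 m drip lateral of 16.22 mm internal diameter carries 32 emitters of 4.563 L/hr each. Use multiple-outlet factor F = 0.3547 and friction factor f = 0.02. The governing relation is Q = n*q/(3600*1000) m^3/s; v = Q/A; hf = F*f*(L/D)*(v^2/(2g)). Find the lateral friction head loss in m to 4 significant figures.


Q = 32*4.563/(3600*1000) = 4.05600e-05 m^3/s
A = pi*(16.22e-3/2)^2 = 2.06629e-04 m^2, so v = Q/A = 0.196294 m/s
hf = 0.3547*0.02*(144/0.01622)*(0.196294^2/(2*9.81)) = 0.1237 m
Therefore the lateral friction head loss = 0.1237 m.


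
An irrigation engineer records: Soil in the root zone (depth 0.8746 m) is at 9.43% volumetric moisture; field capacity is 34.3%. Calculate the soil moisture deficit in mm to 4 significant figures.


Approach: apply the soil moisture deficit relation, SMD = (FC - theta)/100 * depth * 1000.
SMD = (34.3 - 9.43)/100 * 0.8746 * 1000 = 217.5 mm
Therefore the soil moisture deficit = 217.5 mm.


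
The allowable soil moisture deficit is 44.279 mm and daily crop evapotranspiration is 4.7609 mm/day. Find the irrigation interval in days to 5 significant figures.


Approach: apply the irrigation interval relation, interval = SMD / ETc.
interval = 44.279 / 4.7609 = 9.3006 days
Therefore the irrigation interval = 9.3006 days.


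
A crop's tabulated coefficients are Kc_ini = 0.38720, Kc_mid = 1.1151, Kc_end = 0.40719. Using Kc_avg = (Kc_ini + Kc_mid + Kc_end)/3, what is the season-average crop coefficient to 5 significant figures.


Kc_avg = (0.38720 + 1.1151 + 0.40719)/3 = 0.63650
Therefore the season-average crop coefficient = 0.63650.


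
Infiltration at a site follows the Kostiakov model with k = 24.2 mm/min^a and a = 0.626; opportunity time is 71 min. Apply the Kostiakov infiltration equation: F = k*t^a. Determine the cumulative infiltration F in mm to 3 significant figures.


F = 24.2 * 71^0.626 = 349 mm
Therefore the cumulative infiltration F = 349 mm.


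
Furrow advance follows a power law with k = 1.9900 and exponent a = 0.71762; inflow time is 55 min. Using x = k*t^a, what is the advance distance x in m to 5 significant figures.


x = 1.9900 * 55^0.71762 = 35.300 m
Therefore the advance distance x = 35.300 m.


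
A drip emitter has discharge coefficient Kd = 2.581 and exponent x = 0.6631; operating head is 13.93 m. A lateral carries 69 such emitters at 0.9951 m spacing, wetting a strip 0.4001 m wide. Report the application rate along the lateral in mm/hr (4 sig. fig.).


Approach: apply the emitter equation with a lateral mass balance, q = Kd*h^x; Q = n*q; rate = Q/(n*spacing*width).
Step 1 — single emitter flow (q = Kd*h^x):
  q = 2.581 * 13.93^0.6631 = 14.8027 L/hr
Step 2 — total lateral flow: Q = 69 * 14.8027 = 1021.39 L/hr
Step 3 — wetted area: A = 69 * 0.9951 * 0.4001 = 27.4716 m^2
Step 4 — application rate: Q/A = 1021.39/27.4716 = 37.18 mm/hr
Therefore the application rate along the lateral = 37.18 mm/hr.


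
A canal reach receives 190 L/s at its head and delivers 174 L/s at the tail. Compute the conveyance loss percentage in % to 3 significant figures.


Approach: apply the conveyance loss ratio, loss% = ((Q_head - Q_tail)/Q_head)*100.
loss = ((190 - 174)/190)*100 = 8.42 %
Therefore the conveyance loss percentage = 8.42 %.


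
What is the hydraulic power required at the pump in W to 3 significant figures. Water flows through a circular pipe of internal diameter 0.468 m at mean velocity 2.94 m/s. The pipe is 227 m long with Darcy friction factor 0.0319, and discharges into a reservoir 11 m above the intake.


Approach: apply continuity + Darcy-Weisbach + hydraulic power, Q = A*v; hf = f*(L/D)*(v^2/(2g)); H = static + hf; P = rho*g*Q*H.
Step 1 — flow rate (continuity, Q = A*v):
  A = pi*(0.468/2)^2 = 0.17202 m^2
  Q = 0.17202 * 2.94 = 0.50574 m^3/s
Step 2 — friction head loss (Darcy-Weisbach):
  hf = 0.0319 * (227/0.468) * (2.94^2 / (2*9.81))
  hf = 6.8166 m
Step 3 — total head: H = 11 + 6.8166 = 17.817 m
Step 4 — hydraulic power (P = rho*g*Q*H):
  P = 1000 * 9.81 * 0.50574 * 17.817 = 88400 W
Therefore the hydraulic power required at the pump = 88400 W.


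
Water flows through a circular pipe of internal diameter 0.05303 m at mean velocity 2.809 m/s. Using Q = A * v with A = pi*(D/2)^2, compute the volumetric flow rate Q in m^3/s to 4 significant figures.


A = pi*(0.05303/2)^2 = 0.00220868 m^2
Q = 0.00220868 * 2.809 = 0.006204 m^3/s
Therefore the volumetric flow rate Q = 0.006204 m^3/s.


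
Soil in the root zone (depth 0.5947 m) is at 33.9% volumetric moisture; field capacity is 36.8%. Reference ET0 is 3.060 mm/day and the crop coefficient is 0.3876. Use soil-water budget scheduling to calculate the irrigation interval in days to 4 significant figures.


Approach: apply soil-water budget scheduling, SMD = (FC-theta)/100*depth*1000; ETc = ET0*Kc; interval = SMD/ETc.
Step 1 — soil moisture deficit:
  SMD = (36.8 - 33.9)/100 * 0.5947 * 1000 = 17.2463 mm
Step 2 — daily crop ET (ETc = ET0*Kc):
  ETc = 3.060 * 0.3876 = 1.18606 mm/day
Step 3 — irrigation interval (SMD/ETc):
  interval = 17.2463 / 1.18606 = 14.54 days
Therefore the irrigation interval = 14.54 days.


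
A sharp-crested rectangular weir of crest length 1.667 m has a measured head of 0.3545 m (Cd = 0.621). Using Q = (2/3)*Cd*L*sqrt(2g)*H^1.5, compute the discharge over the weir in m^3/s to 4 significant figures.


Q = (2/3)*0.621*1.667*sqrt(2*9.81)*0.3545^1.5 = 0.6452 m^3/s
Therefore the discharge over the weir = 0.6452 m^3/s.


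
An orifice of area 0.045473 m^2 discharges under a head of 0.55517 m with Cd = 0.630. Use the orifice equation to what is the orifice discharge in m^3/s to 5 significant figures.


Approach: apply the orifice equation, Q = Cd*A*sqrt(2*g*h).
Q = 0.630 * 0.045473 * sqrt(2*9.81*0.55517) = 0.094549 m^3/s
Therefore the orifice discharge = 0.094549 m^3/s.


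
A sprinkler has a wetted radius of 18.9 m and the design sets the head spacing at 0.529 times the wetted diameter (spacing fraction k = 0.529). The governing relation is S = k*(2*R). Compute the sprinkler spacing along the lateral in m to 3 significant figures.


S = 0.529 * (2 * 18.9) = 20.0 m
Therefore the sprinkler spacing along the lateral = 20.0 m.


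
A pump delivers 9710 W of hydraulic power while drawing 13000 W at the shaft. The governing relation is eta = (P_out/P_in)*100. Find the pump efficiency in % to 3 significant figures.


eta = (9710 / 13000) * 100 = 74.7 %
Therefore the pump efficiency = 74.7 %.


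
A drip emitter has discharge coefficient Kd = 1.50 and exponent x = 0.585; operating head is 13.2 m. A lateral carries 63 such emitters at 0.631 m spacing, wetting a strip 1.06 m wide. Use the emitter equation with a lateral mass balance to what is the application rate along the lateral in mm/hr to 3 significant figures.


Approach: apply the emitter equation with a lateral mass balance, q = Kd*h^x; Q = n*q; rate = Q/(n*spacing*width).
Step 1 — single emitter flow (q = Kd*h^x):
  q = 1.50 * 13.2^0.585 = 6.7862 L/hr
Step 2 — total lateral flow: Q = 63 * 6.7862 = 427.53 L/hr
Step 3 — wetted area: A = 63 * 0.631 * 1.06 = 42.138 m^2
Step 4 — application rate: Q/A = 427.53/42.138 = 10.1 mm/hr
Therefore the application rate along the lateral = 10.1 mm/hr.


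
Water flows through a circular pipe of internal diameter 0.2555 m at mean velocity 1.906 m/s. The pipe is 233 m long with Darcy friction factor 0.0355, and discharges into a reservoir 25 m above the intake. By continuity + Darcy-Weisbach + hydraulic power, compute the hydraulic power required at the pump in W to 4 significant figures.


Approach: apply continuity + Darcy-Weisbach + hydraulic power, Q = A*v; hf = f*(L/D)*(v^2/(2g)); H = static + hf; P = rho*g*Q*H.
Step 1 — flow rate (continuity, Q = A*v):
  A = pi*(0.2555/2)^2 = 0.0512710 m^2
  Q = 0.0512710 * 1.906 = 0.0977225 m^3/s
Step 2 — friction head loss (Darcy-Weisbach):
  hf = 0.0355 * (233/0.2555) * (1.906^2 / (2*9.81))
  hf = 5.99432 m
Step 3 — total head: H = 25 + 5.99432 = 30.9943 m
Step 4 — hydraulic power (P = rho*g*Q*H):
  P = 1000 * 9.81 * 0.0977225 * 30.9943 = 29710 W
Therefore the hydraulic power required at the pump = 29710 W.


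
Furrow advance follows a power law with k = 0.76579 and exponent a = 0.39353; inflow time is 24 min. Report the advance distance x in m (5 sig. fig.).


Approach: apply the power-law advance function, x = k*t^a.
x = 0.76579 * 24^0.39353 = 2.6746 m
Therefore the advance distance x = 2.6746 m.


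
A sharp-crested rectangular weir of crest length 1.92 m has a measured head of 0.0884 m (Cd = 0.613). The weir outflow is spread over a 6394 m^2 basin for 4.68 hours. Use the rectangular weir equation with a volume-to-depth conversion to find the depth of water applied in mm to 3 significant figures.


Approach: apply the rectangular weir equation with a volume-to-depth conversion, Q = (2/3)*Cd*L*sqrt(2g)*H^1.5; d = Q*t/A * 1000.
Step 1 — weir discharge:
  Q = (2/3)*0.613*1.92*sqrt(2*9.81)*0.0884^1.5 = 0.091348 m^3/s
Step 2 — volume: V = 0.091348 * 4.68*3600 = 1539.0 m^3
Step 3 — depth: d = V/A * 1000 = 1539.0/6394 * 1000 = 241 mm
Therefore the depth of water applied = 241 mm.


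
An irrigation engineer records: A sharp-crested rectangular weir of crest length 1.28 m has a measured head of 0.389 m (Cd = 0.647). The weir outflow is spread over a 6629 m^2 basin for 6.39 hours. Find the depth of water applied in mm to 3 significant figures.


Approach: apply the rectangular weir equation with a volume-to-depth conversion, Q = (2/3)*Cd*L*sqrt(2g)*H^1.5; d = Q*t/A * 1000.
Step 1 — weir discharge:
  Q = (2/3)*0.647*1.28*sqrt(2*9.81)*0.389^1.5 = 0.59333 m^3/s
Step 2 — volume: V = 0.59333 * 6.39*3600 = 13649 m^3
Step 3 — depth: d = V/A * 1000 = 13649/6629 * 1000 = 2060 mm
Therefore the depth of water applied = 2060 mm.


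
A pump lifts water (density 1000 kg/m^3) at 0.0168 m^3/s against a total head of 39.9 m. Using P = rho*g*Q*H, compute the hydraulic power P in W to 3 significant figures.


P = 1000 * 9.81 * 0.0168 * 39.9 = 6580 W
Therefore the hydraulic power P = 6580 W.


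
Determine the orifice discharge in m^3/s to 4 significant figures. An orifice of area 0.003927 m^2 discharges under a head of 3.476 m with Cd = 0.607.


Approach: apply the orifice equation, Q = Cd*A*sqrt(2*g*h).
Q = 0.607 * 0.003927 * sqrt(2*9.81*3.476) = 0.01969 m^3/s
Therefore the orifice discharge = 0.01969 m^3/s.


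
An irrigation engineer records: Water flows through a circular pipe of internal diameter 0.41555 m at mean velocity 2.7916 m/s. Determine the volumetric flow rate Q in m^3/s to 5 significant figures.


Approach: apply the continuity equation for pipe flow, Q = A * v with A = pi*(D/2)^2.
A = pi*(0.41555/2)^2 = 0.1356240 m^2
Q = 0.1356240 * 2.7916 = 0.37861 m^3/s
Therefore the volumetric flow rate Q = 0.37861 m^3/s.


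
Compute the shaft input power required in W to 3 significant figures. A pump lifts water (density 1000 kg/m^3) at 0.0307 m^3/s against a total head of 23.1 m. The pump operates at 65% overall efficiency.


Approach: apply hydraulic power then efficiency conversion, P = rho*g*Q*H; P_in = P/eta.
Step 1 — hydraulic power (P = rho*g*Q*H):
  P = 1000 * 9.81 * 0.0307 * 23.1 = 6957.0 W
Step 2 — input power: P_in = P/eta = 6957.0 / 0.65 = 10700 W
Therefore the shaft input power required = 10700 W.


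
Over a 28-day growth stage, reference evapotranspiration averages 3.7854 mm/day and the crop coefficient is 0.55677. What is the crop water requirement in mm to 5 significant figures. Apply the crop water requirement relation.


Approach: apply the crop water requirement relation, CWR = ET0 * Kc * days.
CWR = 3.7854 * 0.55677 * 28 = 59.013 mm
Therefore the crop water requirement = 59.013 mm.


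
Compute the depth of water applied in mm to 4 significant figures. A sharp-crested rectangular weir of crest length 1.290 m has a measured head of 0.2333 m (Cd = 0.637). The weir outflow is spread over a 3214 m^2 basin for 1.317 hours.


Approach: apply the rectangular weir equation with a volume-to-depth conversion, Q = (2/3)*Cd*L*sqrt(2g)*H^1.5; d = Q*t/A * 1000.
Step 1 — weir discharge:
  Q = (2/3)*0.637*1.290*sqrt(2*9.81)*0.2333^1.5 = 0.273438 m^3/s
Step 2 — volume: V = 0.273438 * 1.317*3600 = 1296.43 m^3
Step 3 — depth: d = V/A * 1000 = 1296.43/3214 * 1000 = 403.4 mm
Therefore the depth of water applied = 403.4 mm.


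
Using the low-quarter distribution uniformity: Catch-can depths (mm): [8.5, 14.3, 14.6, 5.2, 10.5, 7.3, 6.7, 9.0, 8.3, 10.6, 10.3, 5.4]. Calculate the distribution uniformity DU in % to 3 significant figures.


Approach: apply the low-quarter distribution uniformity, DU = (mean of lowest quarter of readings / overall mean)*100.
sorted lowest 3 of 12: [5.2, 5.4, 6.7] -> mean = 5.7667 mm
overall mean = 9.2250 mm
DU = (5.7667/9.2250)*100 = 62.5 %
Therefore the distribution uniformity DU = 62.5 %.


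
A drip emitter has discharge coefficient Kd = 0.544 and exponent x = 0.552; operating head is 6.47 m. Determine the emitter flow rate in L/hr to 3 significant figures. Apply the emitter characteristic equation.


Approach: apply the emitter characteristic equation, q = Kd * h^x.
q = 0.544 * 6.47^0.552 = 1.52 L/hr
Therefore the emitter flow rate = 1.52 L/hr.


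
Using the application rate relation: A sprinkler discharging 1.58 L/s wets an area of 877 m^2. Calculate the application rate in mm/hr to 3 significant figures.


Approach: apply the application rate relation, rate = (Q/A)*3600.
rate = (1.58 / 877) * 3600 = 6.49 mm/hr
Therefore the application rate = 6.49 mm/hr.


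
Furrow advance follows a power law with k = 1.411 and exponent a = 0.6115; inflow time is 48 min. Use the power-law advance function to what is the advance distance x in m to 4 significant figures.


Approach: apply the power-law advance function, x = k*t^a.
x = 1.411 * 48^0.6115 = 15.05 m
Therefore the advance distance x = 15.05 m.


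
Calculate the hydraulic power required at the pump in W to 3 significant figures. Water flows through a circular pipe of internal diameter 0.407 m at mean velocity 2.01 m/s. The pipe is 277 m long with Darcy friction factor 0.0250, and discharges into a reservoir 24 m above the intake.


Approach: apply continuity + Darcy-Weisbach + hydraulic power, Q = A*v; hf = f*(L/D)*(v^2/(2g)); H = static + hf; P = rho*g*Q*H.
Step 1 — flow rate (continuity, Q = A*v):
  A = pi*(0.407/2)^2 = 0.13010 m^2
  Q = 0.13010 * 2.01 = 0.26150 m^3/s
Step 2 — friction head loss (Darcy-Weisbach):
  hf = 0.0250 * (277/0.407) * (2.01^2 / (2*9.81))
  hf = 3.5036 m
Step 3 — total head: H = 24 + 3.5036 = 27.504 m
Step 4 — hydraulic power (P = rho*g*Q*H):
  P = 1000 * 9.81 * 0.26150 * 27.504 = 70600 W
Therefore the hydraulic power required at the pump = 70600 W.


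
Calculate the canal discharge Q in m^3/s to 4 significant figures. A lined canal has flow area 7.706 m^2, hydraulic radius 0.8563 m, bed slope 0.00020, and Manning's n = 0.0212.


Approach: apply Manning's equation, Q = (1/n)*A*R^(2/3)*S^(1/2).
Q = (1/0.0212) * 7.706 * 0.8563^(2/3) * 0.00020^(1/2) = 4.635 m^3/s
Therefore the canal discharge Q = 4.635 m^3/s.


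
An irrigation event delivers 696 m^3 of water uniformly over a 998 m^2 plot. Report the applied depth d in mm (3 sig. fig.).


Approach: apply depth from volume over area, d = (V/A)*1000.
d = (696 / 998) * 1000 = 697 mm
Therefore the applied depth d = 697 mm.


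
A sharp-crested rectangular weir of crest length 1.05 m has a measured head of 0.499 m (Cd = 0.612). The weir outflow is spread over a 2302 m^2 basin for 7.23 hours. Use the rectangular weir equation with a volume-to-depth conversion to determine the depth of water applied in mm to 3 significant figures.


Approach: apply the rectangular weir equation with a volume-to-depth conversion, Q = (2/3)*Cd*L*sqrt(2g)*H^1.5; d = Q*t/A * 1000.
Step 1 — weir discharge:
  Q = (2/3)*0.612*1.05*sqrt(2*9.81)*0.499^1.5 = 0.66888 m^3/s
Step 2 — volume: V = 0.66888 * 7.23*3600 = 17410 m^3
Step 3 — depth: d = V/A * 1000 = 17410/2302 * 1000 = 7560 mm
Therefore the depth of water applied = 7560 mm.


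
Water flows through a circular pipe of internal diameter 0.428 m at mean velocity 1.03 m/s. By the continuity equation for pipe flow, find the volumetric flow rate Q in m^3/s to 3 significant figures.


Approach: apply the continuity equation for pipe flow, Q = A * v with A = pi*(D/2)^2.
A = pi*(0.428/2)^2 = 0.14387 m^2
Q = 0.14387 * 1.03 = 0.148 m^3/s
Therefore the volumetric flow rate Q = 0.148 m^3/s.


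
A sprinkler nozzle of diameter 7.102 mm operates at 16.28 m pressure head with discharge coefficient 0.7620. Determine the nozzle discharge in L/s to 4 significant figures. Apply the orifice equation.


Approach: apply the orifice equation, Q = Cd*A*sqrt(2*g*h), A = pi*(d/2)^2.
A = pi*(7.102e-3/2)^2 = 3.96142e-05 m^2
Q = 0.7620 * 3.96142e-05 * sqrt(2*9.81*16.28) * 1000 = 0.5395 L/s
Therefore the nozzle discharge = 0.5395 L/s.
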